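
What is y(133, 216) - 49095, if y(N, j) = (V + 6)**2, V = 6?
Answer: -48951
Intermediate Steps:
y(N, j) = 144 (y(N, j) = (6 + 6)**2 = 12**2 = 144)
y(133, 216) - 49095 = 144 - 49095 = -48951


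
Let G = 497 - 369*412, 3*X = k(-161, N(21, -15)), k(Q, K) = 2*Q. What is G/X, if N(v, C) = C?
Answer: 454593/322 ≈ 1411.8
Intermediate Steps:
X = -322/3 (X = (2*(-161))/3 = (⅓)*(-322) = -322/3 ≈ -107.33)
G = -151531 (G = 497 - 152028 = -151531)
G/X = -151531/(-322/3) = -151531*(-3/322) = 454593/322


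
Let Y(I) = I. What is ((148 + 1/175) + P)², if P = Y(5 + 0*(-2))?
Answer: 716954176/30625 ≈ 23411.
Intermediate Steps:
P = 5 (P = 5 + 0*(-2) = 5 + 0 = 5)
((148 + 1/175) + P)² = ((148 + 1/175) + 5)² = (25901/175 + 5)² = (26776/175)² = 716954176/30625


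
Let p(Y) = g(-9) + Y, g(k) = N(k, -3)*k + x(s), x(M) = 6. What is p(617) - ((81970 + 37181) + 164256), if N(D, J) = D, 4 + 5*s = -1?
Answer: -282703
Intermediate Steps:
s = -1 (s = -4/5 + (1/5)*(-1) = -4/5 - 1/5 = -1)
g(k) = 6 + k**2 (g(k) = k*k + 6 = k**2 + 6 = 6 + k**2)
p(Y) = 87 + Y (p(Y) = (6 + (-9)**2) + Y = (6 + 81) + Y = 87 + Y)
p(617) - ((81970 + 37181) + 164256) = (87 + 617) - ((81970 + 37181) + 164256) = 704 - (119151 + 164256) = 704 - 1*283407 = 704 - 283407 = -282703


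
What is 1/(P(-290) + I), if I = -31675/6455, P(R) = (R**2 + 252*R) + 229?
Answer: 1291/14516124 ≈ 8.8936e-5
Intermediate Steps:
P(R) = 229 + R**2 + 252*R
I = -6335/1291 (I = -31675/6455 = -1*6335/1291 = -6335/1291 ≈ -4.9071)
1/(P(-290) + I) = 1/((229 + (-290)**2 + 252*(-290)) - 6335/1291) = 1/((229 + 84100 - 73080) - 6335/1291) = 1/(11249 - 6335/1291) = 1/(14516124/1291) = 1291/14516124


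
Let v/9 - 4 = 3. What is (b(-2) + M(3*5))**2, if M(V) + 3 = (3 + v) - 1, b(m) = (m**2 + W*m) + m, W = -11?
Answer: 7396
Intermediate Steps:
v = 63 (v = 36 + 9*3 = 36 + 27 = 63)
b(m) = m**2 - 10*m (b(m) = (m**2 - 11*m) + m = m**2 - 10*m)
M(V) = 62 (M(V) = -3 + ((3 + 63) - 1) = -3 + (66 - 1) = -3 + 65 = 62)
(b(-2) + M(3*5))**2 = (-2*(-10 - 2) + 62)**2 = (-2*(-12) + 62)**2 = (24 + 62)**2 = 86**2 = 7396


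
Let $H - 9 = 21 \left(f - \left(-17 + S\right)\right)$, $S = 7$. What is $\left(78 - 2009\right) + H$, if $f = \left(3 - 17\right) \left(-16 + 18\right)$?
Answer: $-2300$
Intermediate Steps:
$f = -28$ ($f = \left(-14\right) 2 = -28$)
$H = -369$ ($H = 9 + 21 \left(-28 + \left(17 - 7\right)\right) = 9 + 21 \left(-28 + 10\right) = 9 + 21 \left(-18\right) = 9 - 378 = -369$)
$\left(78 - 2009\right) + H = \left(78 - 2009\right) - 369 = -1931 - 369 = -2300$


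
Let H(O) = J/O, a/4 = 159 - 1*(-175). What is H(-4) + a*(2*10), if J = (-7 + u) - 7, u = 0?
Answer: 53447/2 ≈ 26724.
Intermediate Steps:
a = 1336 (a = 4*(159 - 1*(-175)) = 4*(159 + 175) = 4*334 = 1336)
J = -14 (J = (-7 + 0) - 7 = -7 - 7 = -14)
H(O) = -14/O
H(-4) + a*(2*10) = -14/(-4) + 1336*(2*10) = -14*(-¼) + 1336*20 = 7/2 + 26720 = 53447/2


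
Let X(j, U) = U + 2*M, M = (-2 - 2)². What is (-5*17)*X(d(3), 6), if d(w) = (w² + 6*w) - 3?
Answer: -3230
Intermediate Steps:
d(w) = -3 + w² + 6*w
M = 16 (M = (-4)² = 16)
X(j, U) = 32 + U (X(j, U) = U + 2*16 = U + 32 = 32 + U)
(-5*17)*X(d(3), 6) = (-5*17)*(32 + 6) = -85*38 = -3230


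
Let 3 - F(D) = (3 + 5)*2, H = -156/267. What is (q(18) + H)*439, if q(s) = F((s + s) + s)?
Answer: -530751/89 ≈ -5963.5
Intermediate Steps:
H = -52/89 (H = -156*1/267 = -52/89 ≈ -0.58427)
F(D) = -13 (F(D) = 3 - (3 + 5)*2 = 3 - 8*2 = 3 - 1*16 = 3 - 16 = -13)
q(s) = -13
(q(18) + H)*439 = (-13 - 52/89)*439 = -1209/89*439 = -530751/89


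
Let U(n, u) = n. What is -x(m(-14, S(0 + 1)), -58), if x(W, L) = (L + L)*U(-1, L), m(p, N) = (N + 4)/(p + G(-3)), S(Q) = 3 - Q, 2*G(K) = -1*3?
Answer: -116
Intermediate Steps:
G(K) = -3/2 (G(K) = (-1*3)/2 = (1/2)*(-3) = -3/2)
m(p, N) = (4 + N)/(-3/2 + p) (m(p, N) = (N + 4)/(p - 3/2) = (4 + N)/(-3/2 + p))
x(W, L) = -2*L (x(W, L) = (L + L)*(-1) = (2*L)*(-1) = -2*L)
-x(m(-14, S(0 + 1)), -58) = -(-2)*(-58) = -1*116 = -116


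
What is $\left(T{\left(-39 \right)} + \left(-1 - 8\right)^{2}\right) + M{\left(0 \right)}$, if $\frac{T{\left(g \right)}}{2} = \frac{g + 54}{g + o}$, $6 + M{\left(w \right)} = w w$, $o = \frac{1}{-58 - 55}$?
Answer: $\frac{163605}{2204} \approx 74.231$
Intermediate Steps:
$o = - \frac{1}{113}$ ($o = \frac{1}{-113} = - \frac{1}{113} \approx -0.0088496$)
$M{\left(w \right)} = -6 + w^{2}$ ($M{\left(w \right)} = -6 + w w = -6 + w^{2}$)
$T{\left(g \right)} = \frac{2 \left(54 + g\right)}{- \frac{1}{113} + g}$ ($T{\left(g \right)} = 2 \frac{g + 54}{g - \frac{1}{113}} = 2 \frac{54 + g}{- \frac{1}{113} + g} = \frac{2 \left(54 + g\right)}{- \frac{1}{113} + g}$)
$\left(T{\left(-39 \right)} + \left(-1 - 8\right)^{2}\right) + M{\left(0 \right)} = \left(\frac{226 \left(54 - 39\right)}{-1 + 113 \left(-39\right)} + \left(-1 - 8\right)^{2}\right) - \left(6 - 0^{2}\right) = \left(226 \frac{1}{-1 - 4407} \cdot 15 + \left(-9\right)^{2}\right) + \left(-6 + 0\right) = \left(226 \frac{1}{-4408} \cdot 15 + 81\right) - 6 = \left(226 \left(- \frac{1}{4408}\right) 15 + 81\right) - 6 = \left(- \frac{1695}{2204} + 81\right) - 6 = \frac{176829}{2204} - 6 = \frac{163605}{2204}$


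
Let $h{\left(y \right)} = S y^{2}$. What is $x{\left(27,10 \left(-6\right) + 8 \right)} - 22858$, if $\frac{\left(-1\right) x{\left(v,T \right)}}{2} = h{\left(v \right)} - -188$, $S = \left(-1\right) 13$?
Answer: $-4280$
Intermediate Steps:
$S = -13$
$h{\left(y \right)} = - 13 y^{2}$
$x{\left(v,T \right)} = -376 + 26 v^{2}$ ($x{\left(v,T \right)} = - 2 \left(- 13 v^{2} - -188\right) = - 2 \left(- 13 v^{2} + 188\right) = - 2 \left(188 - 13 v^{2}\right) = -376 + 26 v^{2}$)
$x{\left(27,10 \left(-6\right) + 8 \right)} - 22858 = \left(-376 + 26 \cdot 27^{2}\right) - 22858 = \left(-376 + 26 \cdot 729\right) - 22858 = \left(-376 + 18954\right) - 22858 = 18578 - 22858 = -4280$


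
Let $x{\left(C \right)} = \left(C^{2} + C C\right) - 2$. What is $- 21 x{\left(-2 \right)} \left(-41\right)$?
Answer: $5166$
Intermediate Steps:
$x{\left(C \right)} = -2 + 2 C^{2}$ ($x{\left(C \right)} = \left(C^{2} + C^{2}\right) - 2 = 2 C^{2} - 2 = -2 + 2 C^{2}$)
$- 21 x{\left(-2 \right)} \left(-41\right) = - 21 \left(-2 + 2 \left(-2\right)^{2}\right) \left(-41\right) = - 21 \left(-2 + 2 \cdot 4\right) \left(-41\right) = - 21 \left(-2 + 8\right) \left(-41\right) = \left(-21\right) 6 \left(-41\right) = \left(-126\right) \left(-41\right) = 5166$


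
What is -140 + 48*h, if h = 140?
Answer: 6580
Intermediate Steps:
-140 + 48*h = -140 + 48*140 = -140 + 6720 = 6580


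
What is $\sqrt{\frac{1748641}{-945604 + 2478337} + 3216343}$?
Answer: $\frac{2 \sqrt{1889015561219323995}}{1532733} \approx 1793.4$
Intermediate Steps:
$\sqrt{\frac{1748641}{-945604 + 2478337} + 3216343} = \sqrt{\frac{1748641}{1532733} + 3216343} = \sqrt{\frac{4929796804060}{1532733}} = \frac{2 \sqrt{1889015561219323995}}{1532733}$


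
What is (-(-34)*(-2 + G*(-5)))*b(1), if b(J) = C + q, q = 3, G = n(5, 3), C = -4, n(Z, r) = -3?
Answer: -442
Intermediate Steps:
G = -3
b(J) = -1 (b(J) = -4 + 3 = -1)
(-(-34)*(-2 + G*(-5)))*b(1) = -(-34)*(-2 - 3*(-5))*(-1) = -(-34)*(-2 + 15)*(-1) = -(-34)*13*(-1) = -34*(-13)*(-1) = 442*(-1) = -442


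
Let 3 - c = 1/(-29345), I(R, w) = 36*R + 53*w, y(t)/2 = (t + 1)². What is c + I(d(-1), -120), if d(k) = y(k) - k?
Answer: -185489744/29345 ≈ -6321.0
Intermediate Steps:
y(t) = 2*(1 + t)² (y(t) = 2*(t + 1)² = 2*(1 + t)²)
d(k) = -k + 2*(1 + k)² (d(k) = 2*(1 + k)² - k = -k + 2*(1 + k)²)
c = 88036/29345 (c = 3 - 1/(-29345) = 3 - 1*(-1/29345) = 3 + 1/29345 = 88036/29345 ≈ 3.0000)
c + I(d(-1), -120) = 88036/29345 + (36*(-1*(-1) + 2*(1 - 1)²) + 53*(-120)) = 88036/29345 + (36*(1 + 2*0²) - 6360) = 88036/29345 + (36*(1 + 2*0) - 6360) = 88036/29345 + (36*(1 + 0) - 6360) = 88036/29345 + (36*1 - 6360) = 88036/29345 + (36 - 6360) = 88036/29345 - 6324 = -185489744/29345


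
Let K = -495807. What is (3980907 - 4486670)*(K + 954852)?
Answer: -232167976335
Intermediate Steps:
(3980907 - 4486670)*(K + 954852) = (3980907 - 4486670)*(-495807 + 954852) = -505763*459045 = -232167976335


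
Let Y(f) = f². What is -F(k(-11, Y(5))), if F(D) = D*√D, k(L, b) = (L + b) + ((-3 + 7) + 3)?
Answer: -21*√21 ≈ -96.234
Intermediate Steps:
k(L, b) = 7 + L + b (k(L, b) = (L + b) + (4 + 3) = (L + b) + 7 = 7 + L + b)
F(D) = D^(3/2)
-F(k(-11, Y(5))) = -(7 - 11 + 5²)^(3/2) = -(7 - 11 + 25)^(3/2) = -21^(3/2) = -21*√21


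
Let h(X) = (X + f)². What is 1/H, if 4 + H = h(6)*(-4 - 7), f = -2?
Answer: -1/180 ≈ -0.0055556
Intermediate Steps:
h(X) = (-2 + X)² (h(X) = (X - 2)² = (-2 + X)²)
H = -180 (H = -4 + (-2 + 6)²*(-4 - 7) = -4 + 4²*(-11) = -4 + 16*(-11) = -4 - 176 = -180)
1/H = 1/(-180) = -1/180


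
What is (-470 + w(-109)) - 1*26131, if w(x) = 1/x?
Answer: -2899510/109 ≈ -26601.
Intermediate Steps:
(-470 + w(-109)) - 1*26131 = (-470 + 1/(-109)) - 1*26131 = (-470 - 1/109) - 26131 = -51231/109 - 26131 = -2899510/109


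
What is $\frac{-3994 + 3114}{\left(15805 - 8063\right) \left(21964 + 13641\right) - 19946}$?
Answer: $- \frac{220}{68908491} \approx -3.1926 \cdot 10^{-6}$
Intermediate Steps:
$\frac{-3994 + 3114}{\left(15805 - 8063\right) \left(21964 + 13641\right) - 19946} = - \frac{880}{7742 \cdot 35605 - 19946} = - \frac{880}{275653910 - 19946} = - \frac{880}{275633964} = \left(-880\right) \frac{1}{275633964} = - \frac{220}{68908491}$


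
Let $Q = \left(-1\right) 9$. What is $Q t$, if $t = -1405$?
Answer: $12645$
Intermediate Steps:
$Q = -9$
$Q t = \left(-9\right) \left(-1405\right) = 12645$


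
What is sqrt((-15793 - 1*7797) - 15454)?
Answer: 2*I*sqrt(9761) ≈ 197.6*I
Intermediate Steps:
sqrt((-15793 - 1*7797) - 15454) = sqrt((-15793 - 7797) - 15454) = sqrt(-23590 - 15454) = sqrt(-39044) = 2*I*sqrt(9761)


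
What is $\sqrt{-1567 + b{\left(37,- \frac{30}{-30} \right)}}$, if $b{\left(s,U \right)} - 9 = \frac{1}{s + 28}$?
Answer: $\frac{i \sqrt{6582485}}{65} \approx 39.471 i$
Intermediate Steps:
$b{\left(s,U \right)} = 9 + \frac{1}{28 + s}$ ($b{\left(s,U \right)} = 9 + \frac{1}{s + 28} = 9 + \frac{1}{28 + s}$)
$\sqrt{-1567 + b{\left(37,- \frac{30}{-30} \right)}} = \sqrt{-1567 + \frac{253 + 9 \cdot 37}{28 + 37}} = \sqrt{-1567 + \frac{253 + 333}{65}} = \sqrt{-1567 + \frac{1}{65} \cdot 586} = \sqrt{-1567 + \frac{586}{65}} = \sqrt{- \frac{101269}{65}} = \frac{i \sqrt{6582485}}{65}$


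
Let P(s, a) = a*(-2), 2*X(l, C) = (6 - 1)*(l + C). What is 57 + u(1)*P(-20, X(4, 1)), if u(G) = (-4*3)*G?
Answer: 357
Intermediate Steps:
u(G) = -12*G
X(l, C) = 5*C/2 + 5*l/2 (X(l, C) = ((6 - 1)*(l + C))/2 = (5*(C + l))/2 = (5*C + 5*l)/2 = 5*C/2 + 5*l/2)
P(s, a) = -2*a
57 + u(1)*P(-20, X(4, 1)) = 57 + (-12*1)*(-2*((5/2)*1 + (5/2)*4)) = 57 - (-24)*(5/2 + 10) = 57 - (-24)*25/2 = 57 - 12*(-25) = 57 + 300 = 357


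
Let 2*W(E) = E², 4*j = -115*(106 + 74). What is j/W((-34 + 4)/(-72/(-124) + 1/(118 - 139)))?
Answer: -2769407/847602 ≈ -3.2673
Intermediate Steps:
j = -5175 (j = (-115*(106 + 74))/4 = (-115*180)/4 = (¼)*(-20700) = -5175)
W(E) = E²/2
j/W((-34 + 4)/(-72/(-124) + 1/(118 - 139))) = -5175*2*(-72/(-124) + 1/(118 - 139))²/(-34 + 4)² = -5175*(-72*(-1/124) + 1/(-21))²/450 = -5175*(18/31 - 1/21)²/450 = -5175/((-30/347/651)²/2) = -5175/((-30*651/347)²/2) = -5175/((-19530/347)²/2) = -5175/((½)*(381420900/120409)) = -5175/190710450/120409 = -5175*120409/190710450 = -2769407/847602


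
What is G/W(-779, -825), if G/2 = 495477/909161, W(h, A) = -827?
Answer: -990954/751876147 ≈ -0.0013180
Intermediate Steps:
G = 990954/909161 (G = 2*(495477/909161) = 990954/909161 ≈ 1.0900)
G/W(-779, -825) = (990954/909161)/(-827) = (990954/909161)*(-1/827) = -990954/751876147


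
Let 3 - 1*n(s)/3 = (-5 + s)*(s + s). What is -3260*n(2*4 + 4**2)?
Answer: 8890020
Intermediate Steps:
n(s) = 9 - 6*s*(-5 + s) (n(s) = 9 - 3*(-5 + s)*(s + s) = 9 - 3*(-5 + s)*2*s = 9 - 6*s*(-5 + s))
-3260*n(2*4 + 4**2) = -3260*(9 - 6*(2*4 + 4**2)**2 + 30*(2*4 + 4**2)) = -3260*(9 - 6*(8 + 16)**2 + 30*(8 + 16)) = -3260*(9 - 6*24**2 + 30*24) = -3260*(9 - 6*576 + 720) = -3260*(9 - 3456 + 720) = -3260*(-2727) = 8890020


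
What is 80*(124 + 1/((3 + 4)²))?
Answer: 486160/49 ≈ 9921.6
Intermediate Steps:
80*(124 + 1/((3 + 4)²)) = 80*(124 + 1/(7²)) = 80*(124 + 1/49) = 80*(6077/49) = 486160/49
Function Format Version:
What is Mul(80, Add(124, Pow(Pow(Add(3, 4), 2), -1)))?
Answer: Rational(486160, 49) ≈ 9921.6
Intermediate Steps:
Mul(80, Add(124, Pow(Pow(Add(3, 4), 2), -1))) = Mul(80, Add(124, Pow(Pow(7, 2), -1))) = Mul(80, Add(124, Pow(49, -1))) = Mul(80, Add(124, Rational(1, 49))) = Mul(80, Rational(6077, 49)) = Rational(486160, 49)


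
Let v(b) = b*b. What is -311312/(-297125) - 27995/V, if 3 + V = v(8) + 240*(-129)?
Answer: 1630658533/834624125 ≈ 1.9538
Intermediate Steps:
v(b) = b²
V = -30899 (V = -3 + (8² + 240*(-129)) = -3 + (64 - 30960) = -3 - 30896 = -30899)
-311312/(-297125) - 27995/V = -311312/(-297125) - 27995/(-30899) = -311312*(-1/297125) - 27995*(-1/30899) = 311312/297125 + 2545/2809 = 1630658533/834624125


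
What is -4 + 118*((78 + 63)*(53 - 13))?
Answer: 665516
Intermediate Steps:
-4 + 118*((78 + 63)*(53 - 13)) = -4 + 118*(141*40) = -4 + 118*5640 = -4 + 665520 = 665516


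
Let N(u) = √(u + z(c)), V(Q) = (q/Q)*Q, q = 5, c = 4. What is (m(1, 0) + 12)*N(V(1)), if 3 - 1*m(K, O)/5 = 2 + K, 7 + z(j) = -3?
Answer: 12*I*√5 ≈ 26.833*I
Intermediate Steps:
z(j) = -10 (z(j) = -7 - 3 = -10)
V(Q) = 5 (V(Q) = (5/Q)*Q = 5)
m(K, O) = 5 - 5*K (m(K, O) = 15 - 5*(2 + K) = 15 + (-10 - 5*K) = 5 - 5*K)
N(u) = √(-10 + u) (N(u) = √(u - 10) = √(-10 + u))
(m(1, 0) + 12)*N(V(1)) = ((5 - 5*1) + 12)*√(-10 + 5) = ((5 - 5) + 12)*√(-5) = (0 + 12)*(I*√5) = 12*(I*√5) = 12*I*√5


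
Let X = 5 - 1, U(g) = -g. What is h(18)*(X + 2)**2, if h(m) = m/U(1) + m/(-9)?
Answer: -720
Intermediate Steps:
X = 4
h(m) = -10*m/9 (h(m) = m/((-1*1)) + m/(-9) = m/(-1) + m*(-1/9) = m*(-1) - m/9 = -m - m/9 = -10*m/9)
h(18)*(X + 2)**2 = (-10/9*18)*(4 + 2)**2 = -20*6**2 = -20*36 = -720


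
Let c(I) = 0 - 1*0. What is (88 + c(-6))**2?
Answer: 7744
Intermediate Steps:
c(I) = 0 (c(I) = 0 + 0 = 0)
(88 + c(-6))**2 = (88 + 0)**2 = 88**2 = 7744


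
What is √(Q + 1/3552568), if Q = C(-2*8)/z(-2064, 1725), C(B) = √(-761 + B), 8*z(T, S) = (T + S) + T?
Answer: √(569832795342 - 6739474836729216*I*√777)/1422803484 ≈ 0.21541 - 0.21541*I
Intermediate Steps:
z(T, S) = T/4 + S/8 (z(T, S) = ((T + S) + T)/8 = ((S + T) + T)/8 = (S + 2*T)/8 = T/4 + S/8)
Q = -8*I*√777/2403 (Q = √(-761 - 2*8)/((¼)*(-2064) + (⅛)*1725) = √(-761 - 16)/(-516 + 1725/8) = √(-777)/(-2403/8) = (I*√777)*(-8/2403) = -8*I*√777/2403 ≈ -0.0928*I)
√(Q + 1/3552568) = √(-8*I*√777/2403 + 1/3552568) = √(1/3552568 - 8*I*√777/2403)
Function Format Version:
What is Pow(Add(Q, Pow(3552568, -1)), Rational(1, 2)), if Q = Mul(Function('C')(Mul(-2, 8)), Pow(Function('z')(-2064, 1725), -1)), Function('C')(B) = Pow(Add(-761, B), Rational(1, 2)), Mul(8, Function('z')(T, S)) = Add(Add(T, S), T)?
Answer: Mul(Rational(1, 1422803484), Pow(Add(569832795342, Mul(-6739474836729216, I, Pow(777, Rational(1, 2)))), Rational(1, 2))) ≈ Add(0.21541, Mul(-0.21541, I))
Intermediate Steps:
Function('z')(T, S) = Add(Mul(Rational(1, 4), T), Mul(Rational(1, 8), S)) (Function('z')(T, S) = Mul(Rational(1, 8), Add(Add(T, S), T)) = Mul(Rational(1, 8), Add(Add(S, T), T)) = Mul(Rational(1, 8), Add(S, Mul(2, T))) = Add(Mul(Rational(1, 4), T), Mul(Rational(1, 8), S)))
Q = Mul(Rational(-8, 2403), I, Pow(777, Rational(1, 2))) (Q = Mul(Pow(Add(-761, Mul(-2, 8)), Rational(1, 2)), Pow(Add(Mul(Rational(1, 4), -2064), Mul(Rational(1, 8), 1725)), -1)) = Mul(Pow(Add(-761, -16), Rational(1, 2)), Pow(Add(-516, Rational(1725, 8)), -1)) = Mul(Pow(-777, Rational(1, 2)), Pow(Rational(-2403, 8), -1)) = Mul(Mul(I, Pow(777, Rational(1, 2))), Rational(-8, 2403)) = Mul(Rational(-8, 2403), I, Pow(777, Rational(1, 2))) ≈ Mul(-0.092800, I))
Pow(Add(Q, Pow(3552568, -1)), Rational(1, 2)) = Pow(Add(Mul(Rational(-8, 2403), I, Pow(777, Rational(1, 2))), Pow(3552568, -1)), Rational(1, 2)) = Pow(Add(Mul(Rational(-8, 2403), I, Pow(777, Rational(1, 2))), Rational(1, 3552568)), Rational(1, 2)) = Pow(Add(Rational(1, 3552568), Mul(Rational(-8, 2403), I, Pow(777, Rational(1, 2)))), Rational(1, 2))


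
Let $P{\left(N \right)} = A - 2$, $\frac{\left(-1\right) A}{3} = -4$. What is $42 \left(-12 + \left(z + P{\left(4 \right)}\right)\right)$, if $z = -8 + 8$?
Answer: $-84$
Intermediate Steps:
$A = 12$ ($A = \left(-3\right) \left(-4\right) = 12$)
$z = 0$
$P{\left(N \right)} = 10$ ($P{\left(N \right)} = 12 - 2 = 10$)
$42 \left(-12 + \left(z + P{\left(4 \right)}\right)\right) = 42 \left(-12 + \left(0 + 10\right)\right) = 42 \left(-12 + 10\right) = 42 \left(-2\right) = -84$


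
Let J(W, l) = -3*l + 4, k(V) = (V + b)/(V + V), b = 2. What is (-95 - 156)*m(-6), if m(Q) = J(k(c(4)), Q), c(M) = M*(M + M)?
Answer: -5522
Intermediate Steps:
c(M) = 2*M**2 (c(M) = M*(2*M) = 2*M**2)
k(V) = (2 + V)/(2*V) (k(V) = (V + 2)/(V + V) = (2 + V)/((2*V)) = (2 + V)*(1/(2*V)) = (2 + V)/(2*V))
J(W, l) = 4 - 3*l
m(Q) = 4 - 3*Q
(-95 - 156)*m(-6) = (-95 - 156)*(4 - 3*(-6)) = -251*(4 + 18) = -251*22 = -5522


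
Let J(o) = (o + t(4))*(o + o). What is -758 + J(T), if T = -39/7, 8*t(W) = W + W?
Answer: -34646/49 ≈ -707.06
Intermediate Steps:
t(W) = W/4 (t(W) = (W + W)/8 = (2*W)/8 = W/4)
T = -39/7 (T = -39*⅐ = -39/7 ≈ -5.5714)
J(o) = 2*o*(1 + o) (J(o) = (o + (¼)*4)*(o + o) = (o + 1)*(2*o) = (1 + o)*(2*o) = 2*o*(1 + o))
-758 + J(T) = -758 + 2*(-39/7)*(1 - 39/7) = -758 + 2*(-39/7)*(-32/7) = -758 + 2496/49 = -34646/49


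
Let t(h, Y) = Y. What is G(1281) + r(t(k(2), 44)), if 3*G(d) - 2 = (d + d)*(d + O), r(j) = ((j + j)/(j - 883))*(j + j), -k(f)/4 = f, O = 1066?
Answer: 5044897192/2517 ≈ 2.0043e+6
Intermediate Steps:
k(f) = -4*f
r(j) = 4*j²/(-883 + j) (r(j) = ((2*j)/(-883 + j))*(2*j) = (2*j/(-883 + j))*(2*j) = 4*j²/(-883 + j))
G(d) = ⅔ + 2*d*(1066 + d)/3 (G(d) = ⅔ + ((d + d)*(d + 1066))/3 = ⅔ + ((2*d)*(1066 + d))/3 = ⅔ + (2*d*(1066 + d))/3 = ⅔ + 2*d*(1066 + d)/3)
G(1281) + r(t(k(2), 44)) = (⅔ + (⅔)*1281² + (2132/3)*1281) + 4*44²/(-883 + 44) = (⅔ + (⅔)*1640961 + 910364) + 4*1936/(-839) = (⅔ + 1093974 + 910364) + 4*1936*(-1/839) = 6013016/3 - 7744/839 = 5044897192/2517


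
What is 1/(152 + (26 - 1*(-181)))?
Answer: 1/359 ≈ 0.0027855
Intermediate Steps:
1/(152 + (26 - 1*(-181))) = 1/(152 + (26 + 181)) = 1/(152 + 207) = 1/359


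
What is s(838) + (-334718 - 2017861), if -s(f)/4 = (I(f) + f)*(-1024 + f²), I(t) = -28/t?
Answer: -985801537641/419 ≈ -2.3527e+9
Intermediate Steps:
s(f) = -4*(-1024 + f²)*(f - 28/f) (s(f) = -4*(-28/f + f)*(-1024 + f²) = -4*(f - 28/f)*(-1024 + f²) = -4*(-1024 + f²)*(f - 28/f))
s(838) + (-334718 - 2017861) = (-114688/838 - 4*838³ + 4208*838) + (-334718 - 2017861) = (-114688*1/838 - 4*588480472 + 3526304) - 2352579 = (-57344/419 - 2353921888 + 3526304) - 2352579 = -984815807040/419 - 2352579 = -985801537641/419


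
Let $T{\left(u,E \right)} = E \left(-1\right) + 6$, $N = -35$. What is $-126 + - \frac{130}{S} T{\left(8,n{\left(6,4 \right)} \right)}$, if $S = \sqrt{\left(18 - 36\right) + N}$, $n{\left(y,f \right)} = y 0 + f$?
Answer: $-126 + \frac{260 i \sqrt{53}}{53} \approx -126.0 + 35.714 i$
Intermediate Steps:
$n{\left(y,f \right)} = f$ ($n{\left(y,f \right)} = 0 + f = f$)
$T{\left(u,E \right)} = 6 - E$ ($T{\left(u,E \right)} = - E + 6 = 6 - E$)
$S = i \sqrt{53}$ ($S = \sqrt{\left(18 - 36\right) - 35} = \sqrt{-18 - 35} = \sqrt{-53} = i \sqrt{53} \approx 7.2801 i$)
$-126 + - \frac{130}{S} T{\left(8,n{\left(6,4 \right)} \right)} = -126 + - \frac{130}{i \sqrt{53}} \left(6 - 4\right) = -126 + - 130 \left(- \frac{i \sqrt{53}}{53}\right) \left(6 - 4\right) = -126 + \frac{130 i \sqrt{53}}{53} \cdot 2 = -126 + \frac{260 i \sqrt{53}}{53}$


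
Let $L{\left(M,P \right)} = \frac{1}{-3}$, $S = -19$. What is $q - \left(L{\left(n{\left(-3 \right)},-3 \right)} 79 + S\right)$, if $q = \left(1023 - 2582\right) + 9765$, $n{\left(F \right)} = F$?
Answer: $\frac{24754}{3} \approx 8251.3$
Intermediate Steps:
$L{\left(M,P \right)} = - \frac{1}{3}$
$q = 8206$ ($q = -1559 + 9765 = 8206$)
$q - \left(L{\left(n{\left(-3 \right)},-3 \right)} 79 + S\right) = 8206 - \left(\left(- \frac{1}{3}\right) 79 - 19\right) = 8206 - \left(- \frac{79}{3} - 19\right) = 8206 - - \frac{136}{3} = 8206 + \frac{136}{3} = \frac{24754}{3}$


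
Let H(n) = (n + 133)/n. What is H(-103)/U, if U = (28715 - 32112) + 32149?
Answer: -5/493576 ≈ -1.0130e-5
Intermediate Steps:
H(n) = (133 + n)/n
U = 28752 (U = -3397 + 32149 = 28752)
H(-103)/U = ((133 - 103)/(-103))/28752 = -1/103*30*(1/28752) = -30/103*1/28752 = -5/493576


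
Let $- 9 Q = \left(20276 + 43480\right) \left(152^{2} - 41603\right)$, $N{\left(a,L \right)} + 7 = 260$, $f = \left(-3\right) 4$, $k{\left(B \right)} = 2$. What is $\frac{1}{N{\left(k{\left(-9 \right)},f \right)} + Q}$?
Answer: $\frac{1}{131047169} \approx 7.6308 \cdot 10^{-9}$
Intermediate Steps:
$f = -12$
$N{\left(a,L \right)} = 253$ ($N{\left(a,L \right)} = -7 + 260 = 253$)
$Q = 131046916$ ($Q = - \frac{\left(20276 + 43480\right) \left(152^{2} - 41603\right)}{9} = - \frac{63756 \left(23104 - 41603\right)}{9} = - \frac{63756 \left(-18499\right)}{9} = \left(- \frac{1}{9}\right) \left(-1179422244\right) = 131046916$)
$\frac{1}{N{\left(k{\left(-9 \right)},f \right)} + Q} = \frac{1}{253 + 131046916} = \frac{1}{131047169}$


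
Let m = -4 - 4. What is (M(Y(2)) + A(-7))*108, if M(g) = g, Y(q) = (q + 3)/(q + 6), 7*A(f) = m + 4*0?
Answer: -783/14 ≈ -55.929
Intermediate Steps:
m = -8
A(f) = -8/7 (A(f) = (-8 + 4*0)/7 = (-8 + 0)/7 = (⅐)*(-8) = -8/7)
Y(q) = (3 + q)/(6 + q)
(M(Y(2)) + A(-7))*108 = ((3 + 2)/(6 + 2) - 8/7)*108 = (5/8 - 8/7)*108 = -29/56*108 = -783/14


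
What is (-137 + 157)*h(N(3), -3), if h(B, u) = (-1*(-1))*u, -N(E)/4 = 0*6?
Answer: -60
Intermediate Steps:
N(E) = 0 (N(E) = -0*6 = -4*0 = 0)
h(B, u) = u (h(B, u) = 1*u = u)
(-137 + 157)*h(N(3), -3) = (-137 + 157)*(-3) = 20*(-3) = -60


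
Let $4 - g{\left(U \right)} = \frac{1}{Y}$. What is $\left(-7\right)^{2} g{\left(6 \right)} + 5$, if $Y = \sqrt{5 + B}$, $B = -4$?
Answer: $152$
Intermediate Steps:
$Y = 1$ ($Y = \sqrt{5 - 4} = \sqrt{1} = 1$)
$g{\left(U \right)} = 3$ ($g{\left(U \right)} = 4 - 1^{-1} = 4 - 1 = 3$)
$\left(-7\right)^{2} g{\left(6 \right)} + 5 = \left(-7\right)^{2} \cdot 3 + 5 = 49 \cdot 3 + 5 = 147 + 5 = 152$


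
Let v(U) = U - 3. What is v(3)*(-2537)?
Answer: 0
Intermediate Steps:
v(U) = -3 + U
v(3)*(-2537) = (-3 + 3)*(-2537) = 0*(-2537) = 0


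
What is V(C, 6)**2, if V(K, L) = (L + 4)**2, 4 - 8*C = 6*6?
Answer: 10000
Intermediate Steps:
C = -4 (C = 1/2 - 3*6/4 = 1/2 - 1/8*36 = 1/2 - 9/2 = -4)
V(K, L) = (4 + L)**2
V(C, 6)**2 = ((4 + 6)**2)**2 = (10**2)**2 = 100**2 = 10000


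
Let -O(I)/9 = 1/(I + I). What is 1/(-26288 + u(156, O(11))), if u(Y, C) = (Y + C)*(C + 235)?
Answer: 484/4942711 ≈ 9.7922e-5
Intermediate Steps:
O(I) = -9/(2*I) (O(I) = -9/(I + I) = -9*1/(2*I) = -9/(2*I))
u(Y, C) = (235 + C)*(C + Y) (u(Y, C) = (C + Y)*(235 + C) = (235 + C)*(C + Y))
1/(-26288 + u(156, O(11))) = 1/(-26288 + ((-9/2/11)**2 + 235*(-9/2/11) + 235*156 - 9/2/11*156)) = 1/(-26288 + ((-9/2*1/11)**2 + 235*(-9/2*1/11) + 36660 - 9/2*1/11*156)) = 1/(-26288 + ((-9/22)**2 + 235*(-9/22) + 36660 - 9/22*156)) = 1/(-26288 + (81/484 - 2115/22 + 36660 - 702/11)) = 1/(-26288 + 17666103/484) = 1/(4942711/484) = 484/4942711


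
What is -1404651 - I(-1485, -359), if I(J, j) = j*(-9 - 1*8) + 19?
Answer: -1410773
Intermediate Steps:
I(J, j) = 19 - 17*j (I(J, j) = j*(-9 - 8) + 19 = j*(-17) + 19 = -17*j + 19 = 19 - 17*j)
-1404651 - I(-1485, -359) = -1404651 - (19 - 17*(-359)) = -1404651 - (19 + 6103) = -1404651 - 1*6122 = -1404651 - 6122 = -1410773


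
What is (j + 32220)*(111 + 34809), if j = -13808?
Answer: 642947040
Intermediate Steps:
(j + 32220)*(111 + 34809) = (-13808 + 32220)*(111 + 34809) = 18412*34920 = 642947040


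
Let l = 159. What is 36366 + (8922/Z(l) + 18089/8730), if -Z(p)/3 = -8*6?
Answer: 1272136661/34920 ≈ 36430.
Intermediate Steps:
Z(p) = 144 (Z(p) = -(-24)*6 = -3*(-48) = 144)
36366 + (8922/Z(l) + 18089/8730) = 36366 + (8922/144 + 18089/8730) = 36366 + (8922*(1/144) + 18089*(1/8730)) = 36366 + (1487/24 + 18089/8730) = 36366 + 2235941/34920 = 1272136661/34920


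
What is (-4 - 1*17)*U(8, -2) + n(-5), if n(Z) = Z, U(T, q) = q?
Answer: 37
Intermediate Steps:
(-4 - 1*17)*U(8, -2) + n(-5) = (-4 - 1*17)*(-2) - 5 = (-4 - 17)*(-2) - 5 = -21*(-2) - 5 = 42 - 5 = 37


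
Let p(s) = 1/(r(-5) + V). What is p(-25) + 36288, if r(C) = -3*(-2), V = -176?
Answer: 6168959/170 ≈ 36288.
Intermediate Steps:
r(C) = 6
p(s) = -1/170 (p(s) = 1/(6 - 176) = 1/(-170) = -1/170)
p(-25) + 36288 = -1/170 + 36288 = 6168959/170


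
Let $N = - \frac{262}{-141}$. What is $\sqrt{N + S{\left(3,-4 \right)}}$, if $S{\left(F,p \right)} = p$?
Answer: $\frac{i \sqrt{42582}}{141} \approx 1.4635 i$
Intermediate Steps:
$N = \frac{262}{141}$ ($N = \left(-262\right) \left(- \frac{1}{141}\right) = \frac{262}{141} \approx 1.8582$)
$\sqrt{N + S{\left(3,-4 \right)}} = \sqrt{\frac{262}{141} - 4} = \sqrt{- \frac{302}{141}} = \frac{i \sqrt{42582}}{141}$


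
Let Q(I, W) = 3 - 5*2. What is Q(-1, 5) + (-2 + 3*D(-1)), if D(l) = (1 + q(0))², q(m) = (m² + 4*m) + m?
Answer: -6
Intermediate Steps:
q(m) = m² + 5*m
Q(I, W) = -7 (Q(I, W) = 3 - 10 = -7)
D(l) = 1 (D(l) = (1 + 0*(5 + 0))² = (1 + 0*5)² = (1 + 0)² = 1² = 1)
Q(-1, 5) + (-2 + 3*D(-1)) = -7 + (-2 + 3*1) = -7 + (-2 + 3) = -7 + 1 = -6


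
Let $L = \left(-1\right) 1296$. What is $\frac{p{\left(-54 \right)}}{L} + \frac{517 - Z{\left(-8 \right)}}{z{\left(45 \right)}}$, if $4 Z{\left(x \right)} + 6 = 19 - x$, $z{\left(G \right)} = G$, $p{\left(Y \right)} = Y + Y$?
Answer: $\frac{1031}{90} \approx 11.456$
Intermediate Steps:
$p{\left(Y \right)} = 2 Y$
$Z{\left(x \right)} = \frac{13}{4} - \frac{x}{4}$ ($Z{\left(x \right)} = - \frac{3}{2} + \frac{19 - x}{4} = - \frac{3}{2} - \left(- \frac{19}{4} + \frac{x}{4}\right) = \frac{13}{4} - \frac{x}{4}$)
$L = -1296$
$\frac{p{\left(-54 \right)}}{L} + \frac{517 - Z{\left(-8 \right)}}{z{\left(45 \right)}} = \frac{2 \left(-54\right)}{-1296} + \frac{517 - \left(\frac{13}{4} - -2\right)}{45} = \left(-108\right) \left(- \frac{1}{1296}\right) + \left(517 - \left(\frac{13}{4} + 2\right)\right) \frac{1}{45} = \frac{1}{12} + \left(517 - \frac{21}{4}\right) \frac{1}{45} = \frac{1}{12} + \frac{2047}{4} \cdot \frac{1}{45} = \frac{1}{12} + \frac{2047}{180} = \frac{1031}{90}$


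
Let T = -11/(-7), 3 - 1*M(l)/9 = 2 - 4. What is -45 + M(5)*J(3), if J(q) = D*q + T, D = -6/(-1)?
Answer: 5850/7 ≈ 835.71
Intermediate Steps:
M(l) = 45 (M(l) = 27 - 9*(2 - 4) = 27 - 9*(-2) = 27 + 18 = 45)
D = 6 (D = -6*(-1) = 6)
T = 11/7 (T = -11*(-1/7) = 11/7 ≈ 1.5714)
J(q) = 11/7 + 6*q (J(q) = 6*q + 11/7 = 11/7 + 6*q)
-45 + M(5)*J(3) = -45 + 45*(11/7 + 6*3) = -45 + 45*(11/7 + 18) = -45 + 45*(137/7) = -45 + 6165/7 = 5850/7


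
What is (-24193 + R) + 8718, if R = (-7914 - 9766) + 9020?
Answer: -24135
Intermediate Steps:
R = -8660 (R = -17680 + 9020 = -8660)
(-24193 + R) + 8718 = (-24193 - 8660) + 8718 = -32853 + 8718 = -24135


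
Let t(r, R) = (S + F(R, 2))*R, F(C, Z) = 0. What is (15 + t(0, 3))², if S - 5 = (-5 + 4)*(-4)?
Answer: 1764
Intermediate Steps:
S = 9 (S = 5 + (-5 + 4)*(-4) = 5 - 1*(-4) = 5 + 4 = 9)
t(r, R) = 9*R (t(r, R) = (9 + 0)*R = 9*R)
(15 + t(0, 3))² = (15 + 9*3)² = (15 + 27)² = 42² = 1764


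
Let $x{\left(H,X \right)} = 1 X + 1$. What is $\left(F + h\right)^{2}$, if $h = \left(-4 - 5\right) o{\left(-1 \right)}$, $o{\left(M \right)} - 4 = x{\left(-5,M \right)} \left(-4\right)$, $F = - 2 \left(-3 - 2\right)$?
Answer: $676$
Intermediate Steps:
$F = 10$ ($F = \left(-2\right) \left(-5\right) = 10$)
$x{\left(H,X \right)} = 1 + X$ ($x{\left(H,X \right)} = X + 1 = 1 + X$)
$o{\left(M \right)} = - 4 M$ ($o{\left(M \right)} = 4 + \left(1 + M\right) \left(-4\right) = 4 - \left(4 + 4 M\right) = - 4 M$)
$h = -36$ ($h = \left(-4 - 5\right) \left(\left(-4\right) \left(-1\right)\right) = \left(-9\right) 4 = -36$)
$\left(F + h\right)^{2} = \left(10 - 36\right)^{2} = \left(-26\right)^{2} = 676$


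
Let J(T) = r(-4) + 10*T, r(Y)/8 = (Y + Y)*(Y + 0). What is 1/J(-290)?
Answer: -1/2644 ≈ -0.00037821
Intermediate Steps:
r(Y) = 16*Y² (r(Y) = 8*((Y + Y)*(Y + 0)) = 8*((2*Y)*Y) = 8*(2*Y²) = 16*Y²)
J(T) = 256 + 10*T (J(T) = 16*(-4)² + 10*T = 16*16 + 10*T = 256 + 10*T)
1/J(-290) = 1/(256 + 10*(-290)) = 1/(256 - 2900) = 1/(-2644) = -1/2644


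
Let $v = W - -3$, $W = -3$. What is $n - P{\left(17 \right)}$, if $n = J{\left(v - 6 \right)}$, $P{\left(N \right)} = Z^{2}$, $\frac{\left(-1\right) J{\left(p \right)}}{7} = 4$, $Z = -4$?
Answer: $-44$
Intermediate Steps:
$v = 0$ ($v = -3 - -3 = -3 + 3 = 0$)
$J{\left(p \right)} = -28$ ($J{\left(p \right)} = \left(-7\right) 4 = -28$)
$P{\left(N \right)} = 16$ ($P{\left(N \right)} = \left(-4\right)^{2} = 16$)
$n = -28$
$n - P{\left(17 \right)} = -28 - 16 = -44$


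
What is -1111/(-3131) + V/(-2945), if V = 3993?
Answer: -2948/2945 ≈ -1.0010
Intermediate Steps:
-1111/(-3131) + V/(-2945) = -1111/(-3131) + 3993/(-2945) = -1111*(-1/3131) + 3993*(-1/2945) = 11/31 - 3993/2945 = -2948/2945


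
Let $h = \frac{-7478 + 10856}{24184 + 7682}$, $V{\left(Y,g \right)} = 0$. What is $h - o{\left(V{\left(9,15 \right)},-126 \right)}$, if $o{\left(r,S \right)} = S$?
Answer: $\frac{669749}{5311} \approx 126.11$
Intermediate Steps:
$h = \frac{563}{5311}$ ($h = \frac{3378}{31866} = 3378 \cdot \frac{1}{31866} = \frac{563}{5311} \approx 0.10601$)
$h - o{\left(V{\left(9,15 \right)},-126 \right)} = \frac{563}{5311} - -126 = \frac{563}{5311} + 126 = \frac{669749}{5311}$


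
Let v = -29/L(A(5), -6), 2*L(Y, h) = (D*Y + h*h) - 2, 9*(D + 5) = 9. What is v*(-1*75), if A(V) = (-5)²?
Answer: -725/11 ≈ -65.909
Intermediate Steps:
D = -4 (D = -5 + (⅑)*9 = -5 + 1 = -4)
A(V) = 25
L(Y, h) = -1 + h²/2 - 2*Y (L(Y, h) = ((-4*Y + h*h) - 2)/2 = ((-4*Y + h²) - 2)/2 = ((h² - 4*Y) - 2)/2 = (-2 + h² - 4*Y)/2 = -1 + h²/2 - 2*Y)
v = 29/33 (v = -29/(-1 + (½)*(-6)² - 2*25) = -29/(-1 + (½)*36 - 50) = -29/(-1 + 18 - 50) = -29/(-33) = -29*(-1/33) = 29/33 ≈ 0.87879)
v*(-1*75) = 29*(-1*75)/33 = (29/33)*(-75) = -725/11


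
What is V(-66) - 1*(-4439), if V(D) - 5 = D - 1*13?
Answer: 4365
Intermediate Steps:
V(D) = -8 + D (V(D) = 5 + (D - 1*13) = 5 + (D - 13) = 5 + (-13 + D) = -8 + D)
V(-66) - 1*(-4439) = (-8 - 66) - 1*(-4439) = -74 + 4439 = 4365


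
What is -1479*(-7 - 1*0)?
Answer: 10353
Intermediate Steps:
-1479*(-7 - 1*0) = -1479*(-7 + 0) = -1479*(-7) = -87*(-119) = 10353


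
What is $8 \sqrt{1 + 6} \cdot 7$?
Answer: $56 \sqrt{7} \approx 148.16$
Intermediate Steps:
$8 \sqrt{1 + 6} \cdot 7 = 8 \sqrt{7} \cdot 7 = 56 \sqrt{7}$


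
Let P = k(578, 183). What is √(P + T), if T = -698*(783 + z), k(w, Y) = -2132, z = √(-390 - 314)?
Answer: √(-548666 - 5584*I*√11) ≈ 12.5 - 740.83*I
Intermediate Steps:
z = 8*I*√11 (z = √(-704) = 8*I*√11 ≈ 26.533*I)
P = -2132
T = -546534 - 5584*I*√11 (T = -698*(783 + 8*I*√11) = -546534 - 5584*I*√11 ≈ -5.4653e+5 - 18520.0*I)
√(P + T) = √(-2132 + (-546534 - 5584*I*√11)) = √(-548666 - 5584*I*√11)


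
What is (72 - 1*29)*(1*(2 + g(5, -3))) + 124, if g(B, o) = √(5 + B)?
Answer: 210 + 43*√10 ≈ 345.98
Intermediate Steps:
(72 - 1*29)*(1*(2 + g(5, -3))) + 124 = (72 - 1*29)*(1*(2 + √(5 + 5))) + 124 = (72 - 29)*(1*(2 + √10)) + 124 = 43*(2 + √10) + 124 = (86 + 43*√10) + 124 = 210 + 43*√10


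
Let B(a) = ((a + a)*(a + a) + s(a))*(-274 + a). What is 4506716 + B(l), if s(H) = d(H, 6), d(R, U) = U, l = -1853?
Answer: -29208651418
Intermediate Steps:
s(H) = 6
B(a) = (-274 + a)*(6 + 4*a²) (B(a) = ((a + a)*(a + a) + 6)*(-274 + a) = ((2*a)*(2*a) + 6)*(-274 + a) = (4*a² + 6)*(-274 + a) = (6 + 4*a²)*(-274 + a) = (-274 + a)*(6 + 4*a²))
4506716 + B(l) = 4506716 + (-1644 - 1096*(-1853)² + 4*(-1853)³ + 6*(-1853)) = 4506716 + (-1644 - 1096*3433609 + 4*(-6362477477) - 11118) = 4506716 + (-1644 - 3763235464 - 25449909908 - 11118) = 4506716 - 29213158134 = -29208651418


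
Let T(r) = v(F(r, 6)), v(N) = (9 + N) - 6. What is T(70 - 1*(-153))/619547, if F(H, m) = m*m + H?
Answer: 262/619547 ≈ 0.00042289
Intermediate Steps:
F(H, m) = H + m**2 (F(H, m) = m**2 + H = H + m**2)
v(N) = 3 + N
T(r) = 39 + r (T(r) = 3 + (r + 6**2) = 3 + (r + 36) = 3 + (36 + r) = 39 + r)
T(70 - 1*(-153))/619547 = (39 + (70 - 1*(-153)))/619547 = (39 + (70 + 153))*(1/619547) = (39 + 223)*(1/619547) = 262*(1/619547) = 262/619547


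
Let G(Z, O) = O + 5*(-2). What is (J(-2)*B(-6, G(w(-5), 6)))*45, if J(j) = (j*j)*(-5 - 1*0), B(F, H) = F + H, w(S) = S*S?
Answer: 9000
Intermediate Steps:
w(S) = S²
G(Z, O) = -10 + O (G(Z, O) = O - 10 = -10 + O)
J(j) = -5*j² (J(j) = j²*(-5 + 0) = j²*(-5) = -5*j²)
(J(-2)*B(-6, G(w(-5), 6)))*45 = ((-5*(-2)²)*(-6 + (-10 + 6)))*45 = ((-5*4)*(-6 - 4))*45 = -20*(-10)*45 = 200*45 = 9000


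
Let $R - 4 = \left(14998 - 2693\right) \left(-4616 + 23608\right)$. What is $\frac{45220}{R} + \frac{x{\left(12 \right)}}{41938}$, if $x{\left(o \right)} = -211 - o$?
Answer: $- \frac{12554474353}{2450191625258} \approx -0.0051239$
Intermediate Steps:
$R = 233696564$ ($R = 4 + \left(14998 - 2693\right) \left(-4616 + 23608\right) = 4 + 12305 \cdot 18992 = 4 + 233696560 = 233696564$)
$\frac{45220}{R} + \frac{x{\left(12 \right)}}{41938} = \frac{45220}{233696564} + \frac{-211 - 12}{41938} = 45220 \cdot \frac{1}{233696564} + \left(-211 - 12\right) \frac{1}{41938} = \frac{11305}{58424141} - \frac{223}{41938} = - \frac{12554474353}{2450191625258}$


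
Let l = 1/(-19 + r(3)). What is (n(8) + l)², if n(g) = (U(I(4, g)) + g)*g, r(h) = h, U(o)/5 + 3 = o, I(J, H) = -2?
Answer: 4739329/256 ≈ 18513.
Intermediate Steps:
U(o) = -15 + 5*o
l = -1/16 (l = 1/(-19 + 3) = 1/(-16) = -1/16 ≈ -0.062500)
n(g) = g*(-25 + g) (n(g) = ((-15 + 5*(-2)) + g)*g = ((-15 - 10) + g)*g = (-25 + g)*g = g*(-25 + g))
(n(8) + l)² = (8*(-25 + 8) - 1/16)² = (8*(-17) - 1/16)² = (-136 - 1/16)² = (-2177/16)² = 4739329/256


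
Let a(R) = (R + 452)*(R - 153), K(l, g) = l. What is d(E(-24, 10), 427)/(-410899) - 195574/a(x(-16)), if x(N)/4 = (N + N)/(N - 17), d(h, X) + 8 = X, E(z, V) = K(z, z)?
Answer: 43741142574379/15209739590038 ≈ 2.8759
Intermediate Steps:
E(z, V) = z
d(h, X) = -8 + X
x(N) = 8*N/(-17 + N) (x(N) = 4*((N + N)/(N - 17)) = 4*((2*N)/(-17 + N)) = 4*(2*N/(-17 + N)) = 8*N/(-17 + N))
a(R) = (-153 + R)*(452 + R) (a(R) = (452 + R)*(-153 + R) = (-153 + R)*(452 + R))
d(E(-24, 10), 427)/(-410899) - 195574/a(x(-16)) = (-8 + 427)/(-410899) - 195574/(-69156 + (8*(-16)/(-17 - 16))² + 299*(8*(-16)/(-17 - 16))) = 419*(-1/410899) - 195574/(-69156 + (8*(-16)/(-33))² + 299*(8*(-16)/(-33))) = -419/410899 - 195574/(-69156 + (8*(-16)*(-1/33))² + 299*(8*(-16)*(-1/33))) = -419/410899 - 195574/(-69156 + (128/33)² + 299*(128/33)) = -419/410899 - 195574/(-69156 + 16384/1089 + 38272/33) = -419/410899 - 195574/(-74031524/1089) = -419/410899 - 195574*(-1089/74031524) = -419/410899 + 106490043/37015762 = 43741142574379/15209739590038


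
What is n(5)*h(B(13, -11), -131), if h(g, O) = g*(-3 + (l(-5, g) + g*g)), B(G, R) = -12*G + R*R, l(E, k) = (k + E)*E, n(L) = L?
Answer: -248850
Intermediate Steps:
l(E, k) = E*(E + k) (l(E, k) = (E + k)*E = E*(E + k))
B(G, R) = R² - 12*G (B(G, R) = -12*G + R² = R² - 12*G)
h(g, O) = g*(22 + g² - 5*g) (h(g, O) = g*(-3 + (-5*(-5 + g) + g*g)) = g*(-3 + ((25 - 5*g) + g²)) = g*(-3 + (25 + g² - 5*g)) = g*(22 + g² - 5*g))
n(5)*h(B(13, -11), -131) = 5*(((-11)² - 12*13)*(22 + ((-11)² - 12*13)² - 5*((-11)² - 12*13))) = 5*((121 - 156)*(22 + (121 - 156)² - 5*(121 - 156))) = 5*(-35*(22 + (-35)² - 5*(-35))) = 5*(-35*(22 + 1225 + 175)) = 5*(-35*1422) = 5*(-49770) = -248850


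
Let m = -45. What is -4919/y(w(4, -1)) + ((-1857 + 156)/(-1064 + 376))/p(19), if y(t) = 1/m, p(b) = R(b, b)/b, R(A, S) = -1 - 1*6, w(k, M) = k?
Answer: 152287623/688 ≈ 2.2135e+5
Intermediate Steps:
R(A, S) = -7 (R(A, S) = -1 - 6 = -7)
p(b) = -7/b
y(t) = -1/45 (y(t) = 1/(-45) = -1/45)
-4919/y(w(4, -1)) + ((-1857 + 156)/(-1064 + 376))/p(19) = -4919/(-1/45) + ((-1857 + 156)/(-1064 + 376))/((-7/19)) = -4919*(-45) + (-1701/(-688))/((-7*1/19)) = 221355 + (-1701*(-1/688))/(-7/19) = 221355 + (1701/688)*(-19/7) = 221355 - 4617/688 = 152287623/688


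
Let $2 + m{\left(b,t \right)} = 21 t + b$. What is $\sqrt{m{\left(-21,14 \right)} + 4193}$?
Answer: $12 \sqrt{31} \approx 66.813$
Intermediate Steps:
$m{\left(b,t \right)} = -2 + b + 21 t$ ($m{\left(b,t \right)} = -2 + \left(21 t + b\right) = -2 + \left(b + 21 t\right) = -2 + b + 21 t$)
$\sqrt{m{\left(-21,14 \right)} + 4193} = \sqrt{\left(-2 - 21 + 21 \cdot 14\right) + 4193} = \sqrt{\left(-2 - 21 + 294\right) + 4193} = \sqrt{271 + 4193} = \sqrt{4464} = 12 \sqrt{31}$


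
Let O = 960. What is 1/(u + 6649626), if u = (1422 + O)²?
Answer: 1/12323550 ≈ 8.1145e-8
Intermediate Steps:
u = 5673924 (u = (1422 + 960)² = 2382² = 5673924)
1/(u + 6649626) = 1/(5673924 + 6649626) = 1/12323550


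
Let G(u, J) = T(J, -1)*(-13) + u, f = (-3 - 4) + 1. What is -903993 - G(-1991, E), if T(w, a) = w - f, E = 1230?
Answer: -885934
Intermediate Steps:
f = -6 (f = -7 + 1 = -6)
T(w, a) = 6 + w (T(w, a) = w - 1*(-6) = w + 6 = 6 + w)
G(u, J) = -78 + u - 13*J (G(u, J) = (6 + J)*(-13) + u = (-78 - 13*J) + u = -78 + u - 13*J)
-903993 - G(-1991, E) = -903993 - (-78 - 1991 - 13*1230) = -903993 - (-78 - 1991 - 15990) = -903993 - 1*(-18059) = -903993 + 18059 = -885934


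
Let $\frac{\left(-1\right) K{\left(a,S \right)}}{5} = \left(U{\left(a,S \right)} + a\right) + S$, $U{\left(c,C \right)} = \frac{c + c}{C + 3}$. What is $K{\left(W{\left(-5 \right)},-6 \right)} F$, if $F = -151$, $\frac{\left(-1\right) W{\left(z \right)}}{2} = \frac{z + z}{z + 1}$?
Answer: $- \frac{17365}{3} \approx -5788.3$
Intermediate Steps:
$W{\left(z \right)} = - \frac{4 z}{1 + z}$ ($W{\left(z \right)} = - 2 \frac{z + z}{z + 1} = - 2 \frac{2 z}{1 + z} = - \frac{4 z}{1 + z}$)
$U{\left(c,C \right)} = \frac{2 c}{3 + C}$
$K{\left(a,S \right)} = - 5 S - 5 a - \frac{10 a}{3 + S}$ ($K{\left(a,S \right)} = - 5 \left(\left(\frac{2 a}{3 + S} + a\right) + S\right) = - 5 \left(\left(a + \frac{2 a}{3 + S}\right) + S\right) = - 5 \left(S + a + \frac{2 a}{3 + S}\right) = - 5 S - 5 a - \frac{10 a}{3 + S}$)
$K{\left(W{\left(-5 \right)},-6 \right)} F = \frac{5 \left(- 2 \left(\left(-4\right) \left(-5\right) \frac{1}{1 - 5}\right) + \left(3 - 6\right) \left(\left(-1\right) \left(-6\right) - \left(-4\right) \left(-5\right) \frac{1}{1 - 5}\right)\right)}{3 - 6} \left(-151\right) = \frac{5 \left(- 2 \left(\left(-4\right) \left(-5\right) \frac{1}{-4}\right) - 3 \left(6 - \left(-4\right) \left(-5\right) \frac{1}{-4}\right)\right)}{-3} \left(-151\right) = 5 \left(- \frac{1}{3}\right) \left(- 2 \left(\left(-4\right) \left(-5\right) \left(- \frac{1}{4}\right)\right) - 3 \left(6 - \left(-4\right) \left(-5\right) \left(- \frac{1}{4}\right)\right)\right) \left(-151\right) = 5 \left(- \frac{1}{3}\right) \left(\left(-2\right) \left(-5\right) - 3 \left(6 - -5\right)\right) \left(-151\right) = 5 \left(- \frac{1}{3}\right) \left(10 - 3 \left(6 + 5\right)\right) \left(-151\right) = 5 \left(- \frac{1}{3}\right) \left(10 - 33\right) \left(-151\right) = 5 \left(- \frac{1}{3}\right) \left(-23\right) \left(-151\right) = \frac{115}{3} \left(-151\right) = - \frac{17365}{3}$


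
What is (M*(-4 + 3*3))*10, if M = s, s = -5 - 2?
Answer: -350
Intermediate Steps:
s = -7
M = -7
(M*(-4 + 3*3))*10 = -7*(-4 + 3*3)*10 = -7*(-4 + 9)*10 = -7*5*10 = -35*10 = -350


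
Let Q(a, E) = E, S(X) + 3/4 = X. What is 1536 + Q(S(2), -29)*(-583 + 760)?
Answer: -3597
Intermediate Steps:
S(X) = -¾ + X
1536 + Q(S(2), -29)*(-583 + 760) = 1536 - 29*(-583 + 760) = 1536 - 29*177 = 1536 - 5133 = -3597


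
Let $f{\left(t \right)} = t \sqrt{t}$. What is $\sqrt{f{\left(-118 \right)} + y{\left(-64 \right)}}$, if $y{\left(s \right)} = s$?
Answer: $\sqrt{-64 - 118 i \sqrt{118}} \approx 24.692 - 25.956 i$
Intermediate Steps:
$f{\left(t \right)} = t^{\frac{3}{2}}$
$\sqrt{f{\left(-118 \right)} + y{\left(-64 \right)}} = \sqrt{\left(-118\right)^{\frac{3}{2}} - 64} = \sqrt{- 118 i \sqrt{118} - 64} = \sqrt{-64 - 118 i \sqrt{118}}$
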